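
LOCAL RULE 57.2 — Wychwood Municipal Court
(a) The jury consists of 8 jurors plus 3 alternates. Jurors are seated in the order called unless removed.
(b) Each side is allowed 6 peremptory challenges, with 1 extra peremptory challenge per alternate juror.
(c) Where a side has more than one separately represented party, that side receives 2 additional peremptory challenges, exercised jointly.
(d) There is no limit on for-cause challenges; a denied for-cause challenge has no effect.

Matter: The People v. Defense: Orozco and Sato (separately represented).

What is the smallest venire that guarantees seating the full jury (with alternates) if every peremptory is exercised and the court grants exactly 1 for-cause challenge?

32

Seats to fill: 8 + 3 alternates = 11.
Peremptories — The People: 6 + 1×3 = 9; Defense: 6 + 1×3 + 2 = 11; total 20.
For-cause removals: 1.
Minimum venire: 11 + 20 + 1 = 32.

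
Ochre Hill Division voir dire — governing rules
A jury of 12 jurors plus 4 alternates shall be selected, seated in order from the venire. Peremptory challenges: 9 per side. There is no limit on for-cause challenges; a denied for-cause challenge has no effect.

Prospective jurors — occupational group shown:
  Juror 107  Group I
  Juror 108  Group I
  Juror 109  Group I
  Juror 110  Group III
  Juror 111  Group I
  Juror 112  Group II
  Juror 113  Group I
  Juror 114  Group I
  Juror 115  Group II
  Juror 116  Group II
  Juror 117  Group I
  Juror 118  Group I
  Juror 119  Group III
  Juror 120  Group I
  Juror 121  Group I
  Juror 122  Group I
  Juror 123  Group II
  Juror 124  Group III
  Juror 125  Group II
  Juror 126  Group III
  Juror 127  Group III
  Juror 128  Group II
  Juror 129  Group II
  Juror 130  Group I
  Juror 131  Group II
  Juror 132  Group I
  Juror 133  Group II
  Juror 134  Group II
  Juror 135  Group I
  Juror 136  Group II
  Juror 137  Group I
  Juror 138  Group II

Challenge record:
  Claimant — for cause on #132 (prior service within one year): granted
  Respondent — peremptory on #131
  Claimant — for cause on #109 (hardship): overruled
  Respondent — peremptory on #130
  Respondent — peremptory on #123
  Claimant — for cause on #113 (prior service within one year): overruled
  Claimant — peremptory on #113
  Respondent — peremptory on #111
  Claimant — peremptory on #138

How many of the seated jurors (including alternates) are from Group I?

9

Removed: #111, #113, #123, #130, #131, #132, #138.
Seated (16 incl. alternates): #107, #108, #109, #110, #112, #114, #115, #116, #117, #118, #119, #120, #121, #122, #124, #125.
Of those, in Group I: #107, #108, #109, #114, #117, #118, #120, #121, #122 → 9.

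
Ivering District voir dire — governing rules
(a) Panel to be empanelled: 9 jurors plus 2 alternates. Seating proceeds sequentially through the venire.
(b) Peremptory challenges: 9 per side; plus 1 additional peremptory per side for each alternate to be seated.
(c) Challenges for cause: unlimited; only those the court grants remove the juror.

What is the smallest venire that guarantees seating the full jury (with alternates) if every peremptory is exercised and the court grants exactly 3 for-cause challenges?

Seats to fill: 9 + 2 alternates = 11.
Peremptories: 9 + 1×2 = 11 per side × 2 sides = 22.
For-cause removals: 3.
Minimum venire: 11 + 22 + 3 = 36.

36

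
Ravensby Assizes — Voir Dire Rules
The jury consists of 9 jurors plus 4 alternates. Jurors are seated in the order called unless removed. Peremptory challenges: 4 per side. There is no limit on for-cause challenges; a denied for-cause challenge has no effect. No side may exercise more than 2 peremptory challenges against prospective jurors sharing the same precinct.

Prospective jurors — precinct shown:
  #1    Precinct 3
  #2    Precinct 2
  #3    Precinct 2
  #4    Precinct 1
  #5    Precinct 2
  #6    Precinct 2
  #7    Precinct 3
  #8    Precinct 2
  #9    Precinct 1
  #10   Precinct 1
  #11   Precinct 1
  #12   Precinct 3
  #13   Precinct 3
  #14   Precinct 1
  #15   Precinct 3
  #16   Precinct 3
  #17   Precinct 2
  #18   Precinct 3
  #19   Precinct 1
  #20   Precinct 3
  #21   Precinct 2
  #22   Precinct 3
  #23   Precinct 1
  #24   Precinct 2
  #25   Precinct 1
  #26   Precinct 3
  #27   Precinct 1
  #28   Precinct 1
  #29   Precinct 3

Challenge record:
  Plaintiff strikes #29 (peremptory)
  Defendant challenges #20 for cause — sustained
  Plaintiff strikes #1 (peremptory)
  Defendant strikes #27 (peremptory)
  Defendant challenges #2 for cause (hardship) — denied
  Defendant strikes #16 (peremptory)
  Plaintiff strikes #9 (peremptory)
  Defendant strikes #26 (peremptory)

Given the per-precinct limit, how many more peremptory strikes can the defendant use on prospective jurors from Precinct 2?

Defendant peremptories so far: #27, #16, #26 — 3 of 4 used, 1 left overall.
Against Precinct 2: none yet — per-precinct cap 2 leaves 2.
Binding limit: min(1, 2) = 1.

1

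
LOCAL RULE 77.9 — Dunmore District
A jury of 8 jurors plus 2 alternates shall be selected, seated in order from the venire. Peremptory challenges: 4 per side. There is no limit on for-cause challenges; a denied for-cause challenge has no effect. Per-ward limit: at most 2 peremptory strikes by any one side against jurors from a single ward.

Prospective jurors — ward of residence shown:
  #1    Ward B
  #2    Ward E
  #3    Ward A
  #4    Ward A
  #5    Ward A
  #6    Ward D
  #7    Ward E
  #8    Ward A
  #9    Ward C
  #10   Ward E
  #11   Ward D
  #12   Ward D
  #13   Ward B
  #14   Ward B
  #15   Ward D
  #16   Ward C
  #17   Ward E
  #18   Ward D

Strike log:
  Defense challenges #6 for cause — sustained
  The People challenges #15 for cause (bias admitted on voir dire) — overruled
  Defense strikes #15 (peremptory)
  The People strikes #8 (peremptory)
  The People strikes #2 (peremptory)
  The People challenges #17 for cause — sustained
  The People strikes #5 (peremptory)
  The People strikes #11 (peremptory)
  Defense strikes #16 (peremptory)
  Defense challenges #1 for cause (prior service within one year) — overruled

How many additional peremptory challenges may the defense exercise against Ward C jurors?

1

Defense peremptories so far: #15, #16 — 2 of 4 used, 2 left overall.
Against Ward C: #16 — 1 used; per-ward cap 2 leaves 1.
Binding limit: min(2, 1) = 1.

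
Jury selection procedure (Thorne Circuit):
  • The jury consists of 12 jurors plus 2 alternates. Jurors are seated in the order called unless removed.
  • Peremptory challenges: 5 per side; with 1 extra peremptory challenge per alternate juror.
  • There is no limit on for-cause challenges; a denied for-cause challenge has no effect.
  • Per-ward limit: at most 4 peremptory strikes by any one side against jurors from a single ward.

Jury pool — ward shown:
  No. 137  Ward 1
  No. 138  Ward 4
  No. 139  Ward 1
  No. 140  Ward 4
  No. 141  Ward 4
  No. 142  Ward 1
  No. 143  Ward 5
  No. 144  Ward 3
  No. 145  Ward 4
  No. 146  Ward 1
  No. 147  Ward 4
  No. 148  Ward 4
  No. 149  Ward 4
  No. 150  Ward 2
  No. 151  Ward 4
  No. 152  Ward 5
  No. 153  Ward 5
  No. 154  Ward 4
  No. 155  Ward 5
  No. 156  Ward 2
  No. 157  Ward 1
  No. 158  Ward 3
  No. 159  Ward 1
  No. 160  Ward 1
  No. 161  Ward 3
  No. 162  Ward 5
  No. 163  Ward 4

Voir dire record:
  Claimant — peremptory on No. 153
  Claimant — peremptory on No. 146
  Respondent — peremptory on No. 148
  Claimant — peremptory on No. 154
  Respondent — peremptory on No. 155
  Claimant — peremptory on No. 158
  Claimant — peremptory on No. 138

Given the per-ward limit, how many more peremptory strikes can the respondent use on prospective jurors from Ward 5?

3

Respondent peremptories so far: #148, #155 — 2 of 7 used, 5 left overall.
Against Ward 5: #155 — 1 used; per-ward cap 4 leaves 3.
Binding limit: min(5, 3) = 3.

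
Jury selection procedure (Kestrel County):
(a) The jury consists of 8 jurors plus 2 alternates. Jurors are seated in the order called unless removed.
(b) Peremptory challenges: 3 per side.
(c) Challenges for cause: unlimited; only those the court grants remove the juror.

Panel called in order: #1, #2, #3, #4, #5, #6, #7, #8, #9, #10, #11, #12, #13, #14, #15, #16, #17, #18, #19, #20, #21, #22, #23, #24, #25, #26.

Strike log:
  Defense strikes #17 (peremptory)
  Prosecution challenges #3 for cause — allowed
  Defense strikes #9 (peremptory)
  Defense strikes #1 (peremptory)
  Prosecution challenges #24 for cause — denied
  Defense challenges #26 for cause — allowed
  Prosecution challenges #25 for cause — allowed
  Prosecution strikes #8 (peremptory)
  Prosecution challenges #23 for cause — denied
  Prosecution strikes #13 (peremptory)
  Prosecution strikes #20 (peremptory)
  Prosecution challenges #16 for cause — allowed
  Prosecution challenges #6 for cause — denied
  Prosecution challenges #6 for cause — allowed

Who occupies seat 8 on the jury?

Removed: #1, #3, #6, #8, #9, #13, #16, #17, #20, #25, #26. (#23, #24 stay — for-cause denied.)
Seating in order: seats 1–8 → #2, #4, #5, #7, #10, #11, #12, #14; alternates → #15, #18.
So seat 8 is #14.

14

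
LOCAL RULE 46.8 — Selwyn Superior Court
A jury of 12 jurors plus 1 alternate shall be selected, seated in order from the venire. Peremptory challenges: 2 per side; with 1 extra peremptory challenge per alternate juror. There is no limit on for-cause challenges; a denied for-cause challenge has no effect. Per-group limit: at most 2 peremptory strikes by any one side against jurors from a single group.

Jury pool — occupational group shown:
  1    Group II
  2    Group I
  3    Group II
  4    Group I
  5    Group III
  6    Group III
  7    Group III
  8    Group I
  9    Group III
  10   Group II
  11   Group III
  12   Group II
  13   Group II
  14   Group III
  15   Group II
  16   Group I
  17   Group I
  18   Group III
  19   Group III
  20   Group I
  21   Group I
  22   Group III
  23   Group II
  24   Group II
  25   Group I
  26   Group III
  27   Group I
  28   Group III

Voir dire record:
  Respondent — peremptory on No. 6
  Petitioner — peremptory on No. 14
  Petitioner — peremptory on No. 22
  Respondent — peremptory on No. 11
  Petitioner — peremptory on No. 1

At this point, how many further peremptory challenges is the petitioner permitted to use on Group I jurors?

0

Petitioner peremptories so far: #14, #22, #1 — 3 of 3 used, 0 left overall.
Against Group I: none yet — per-group cap 2 leaves 2.
Binding limit: min(0, 2) = 0.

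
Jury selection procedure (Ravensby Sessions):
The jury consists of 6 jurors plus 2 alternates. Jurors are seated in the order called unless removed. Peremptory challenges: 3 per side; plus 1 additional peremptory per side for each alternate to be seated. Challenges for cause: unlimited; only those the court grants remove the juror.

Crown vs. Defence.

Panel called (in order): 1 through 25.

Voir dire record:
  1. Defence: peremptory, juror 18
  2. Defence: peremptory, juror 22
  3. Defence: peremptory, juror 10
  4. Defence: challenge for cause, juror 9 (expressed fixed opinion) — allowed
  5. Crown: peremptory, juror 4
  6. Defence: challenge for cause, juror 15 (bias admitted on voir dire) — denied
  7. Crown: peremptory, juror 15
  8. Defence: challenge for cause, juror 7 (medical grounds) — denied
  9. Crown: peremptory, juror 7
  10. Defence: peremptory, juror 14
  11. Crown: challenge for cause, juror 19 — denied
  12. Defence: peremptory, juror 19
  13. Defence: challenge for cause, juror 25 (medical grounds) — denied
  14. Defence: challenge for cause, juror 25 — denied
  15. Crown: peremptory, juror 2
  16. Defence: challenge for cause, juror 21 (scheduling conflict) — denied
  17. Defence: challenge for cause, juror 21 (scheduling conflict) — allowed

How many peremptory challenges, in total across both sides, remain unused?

Crown allotment: 3 base + 1 × 2 alternates = 5. Defence allotment: 3 base + 1 × 2 alternates = 5.
Crown peremptories used: #4, #15, #7, #2 — 4 (the for-cause on #19 doesn't count).
Defence peremptories used: #18, #22, #10, #14, #19 — 5 (for-cause on #9, #15, #7, #25, #25, #21, #21 don't count).
Remaining: (5 − 4) + (5 − 5) = 1.

1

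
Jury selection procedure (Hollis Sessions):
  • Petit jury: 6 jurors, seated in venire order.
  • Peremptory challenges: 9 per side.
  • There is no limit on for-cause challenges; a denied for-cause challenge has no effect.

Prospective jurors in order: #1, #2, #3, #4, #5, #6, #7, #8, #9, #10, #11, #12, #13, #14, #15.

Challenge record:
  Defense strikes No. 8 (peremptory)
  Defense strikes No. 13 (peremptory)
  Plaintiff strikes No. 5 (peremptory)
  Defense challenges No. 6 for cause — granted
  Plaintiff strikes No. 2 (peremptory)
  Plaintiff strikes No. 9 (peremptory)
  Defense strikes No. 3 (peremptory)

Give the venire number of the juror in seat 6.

Removed: #2, #3, #5, #6, #8, #9, #13.
Seating in order: seats 1–6 → #1, #4, #7, #10, #11, #12.
So seat 6 is #12.

12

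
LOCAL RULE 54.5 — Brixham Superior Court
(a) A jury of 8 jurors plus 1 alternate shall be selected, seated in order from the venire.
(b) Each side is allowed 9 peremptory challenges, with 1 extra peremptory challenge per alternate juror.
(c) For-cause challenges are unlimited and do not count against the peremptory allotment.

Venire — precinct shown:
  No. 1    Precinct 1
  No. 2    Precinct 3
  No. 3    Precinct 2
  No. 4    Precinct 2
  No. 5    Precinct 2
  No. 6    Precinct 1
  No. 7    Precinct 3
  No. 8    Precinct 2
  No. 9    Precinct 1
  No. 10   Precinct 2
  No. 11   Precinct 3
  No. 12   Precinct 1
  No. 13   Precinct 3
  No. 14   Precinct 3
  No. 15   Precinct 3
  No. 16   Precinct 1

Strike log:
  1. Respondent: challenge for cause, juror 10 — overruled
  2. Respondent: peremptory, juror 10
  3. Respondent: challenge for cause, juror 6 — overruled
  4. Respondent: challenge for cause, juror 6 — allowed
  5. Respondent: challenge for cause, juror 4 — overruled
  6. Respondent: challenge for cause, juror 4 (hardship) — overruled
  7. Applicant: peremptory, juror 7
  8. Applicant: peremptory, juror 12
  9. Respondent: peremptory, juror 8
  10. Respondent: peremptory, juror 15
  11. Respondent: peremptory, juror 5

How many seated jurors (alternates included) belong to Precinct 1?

Removed: #5, #6, #7, #8, #10, #12, #15.
Seated (9 incl. alternates): #1, #2, #3, #4, #9, #11, #13, #14, #16.
Of those, in Precinct 1: #1, #9, #16 → 3.

3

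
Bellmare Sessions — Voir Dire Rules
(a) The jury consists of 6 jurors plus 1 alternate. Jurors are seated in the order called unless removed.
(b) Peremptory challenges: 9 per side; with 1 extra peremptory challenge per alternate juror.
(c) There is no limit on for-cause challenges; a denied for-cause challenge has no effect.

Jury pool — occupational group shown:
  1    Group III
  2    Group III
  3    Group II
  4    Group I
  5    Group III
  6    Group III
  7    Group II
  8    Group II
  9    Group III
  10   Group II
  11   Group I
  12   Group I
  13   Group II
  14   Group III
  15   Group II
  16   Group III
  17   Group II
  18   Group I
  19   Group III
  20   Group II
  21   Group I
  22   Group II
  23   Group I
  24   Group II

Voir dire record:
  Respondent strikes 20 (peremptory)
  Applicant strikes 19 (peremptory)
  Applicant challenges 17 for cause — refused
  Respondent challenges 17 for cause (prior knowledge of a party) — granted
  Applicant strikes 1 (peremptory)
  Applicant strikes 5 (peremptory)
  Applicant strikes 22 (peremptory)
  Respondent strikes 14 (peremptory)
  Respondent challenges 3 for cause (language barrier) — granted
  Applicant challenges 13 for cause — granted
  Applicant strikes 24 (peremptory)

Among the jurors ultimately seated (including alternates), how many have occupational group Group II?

3

Removed: #1, #3, #5, #13, #14, #17, #19, #20, #22, #24.
Seated (7 incl. alternates): #2, #4, #6, #7, #8, #9, #10.
Of those, in Group II: #7, #8, #10 → 3.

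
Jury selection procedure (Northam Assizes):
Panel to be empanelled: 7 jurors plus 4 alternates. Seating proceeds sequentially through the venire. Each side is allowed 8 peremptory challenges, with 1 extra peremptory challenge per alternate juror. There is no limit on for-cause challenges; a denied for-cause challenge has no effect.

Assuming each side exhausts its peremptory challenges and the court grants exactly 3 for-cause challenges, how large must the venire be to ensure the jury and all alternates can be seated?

Seats to fill: 7 + 4 alternates = 11.
Peremptories: 8 + 1×4 = 12 per side × 2 sides = 24.
For-cause removals: 3.
Minimum venire: 11 + 24 + 3 = 38.

38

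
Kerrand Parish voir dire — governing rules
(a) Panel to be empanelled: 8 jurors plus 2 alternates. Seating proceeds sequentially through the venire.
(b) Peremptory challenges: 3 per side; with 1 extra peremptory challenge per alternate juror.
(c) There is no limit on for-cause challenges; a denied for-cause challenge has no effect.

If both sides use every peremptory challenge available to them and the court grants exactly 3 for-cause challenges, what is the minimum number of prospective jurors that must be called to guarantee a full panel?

23

Seats to fill: 8 + 2 alternates = 10.
Peremptories: 3 + 1×2 = 5 per side × 2 sides = 10.
For-cause removals: 3.
Minimum venire: 10 + 10 + 3 = 23.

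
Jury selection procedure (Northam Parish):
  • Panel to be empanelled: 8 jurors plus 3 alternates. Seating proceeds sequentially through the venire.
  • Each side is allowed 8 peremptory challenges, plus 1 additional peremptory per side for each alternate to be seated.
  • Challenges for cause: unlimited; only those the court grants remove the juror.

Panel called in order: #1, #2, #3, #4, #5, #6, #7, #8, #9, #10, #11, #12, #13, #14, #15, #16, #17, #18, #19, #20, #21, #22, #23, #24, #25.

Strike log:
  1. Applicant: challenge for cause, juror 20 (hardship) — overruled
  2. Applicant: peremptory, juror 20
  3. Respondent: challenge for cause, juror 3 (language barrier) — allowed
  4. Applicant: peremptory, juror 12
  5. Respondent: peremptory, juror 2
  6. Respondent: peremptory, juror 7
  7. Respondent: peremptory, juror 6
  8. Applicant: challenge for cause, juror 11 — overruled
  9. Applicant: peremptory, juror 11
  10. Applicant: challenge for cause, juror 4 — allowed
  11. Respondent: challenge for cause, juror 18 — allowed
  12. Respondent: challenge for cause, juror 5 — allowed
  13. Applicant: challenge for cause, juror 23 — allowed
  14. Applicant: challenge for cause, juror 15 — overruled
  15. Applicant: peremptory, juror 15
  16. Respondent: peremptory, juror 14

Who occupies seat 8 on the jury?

19

Removed: #2, #3, #4, #5, #6, #7, #11, #12, #14, #15, #18, #20, #23.
Seating in order: seats 1–8 → #1, #8, #9, #10, #13, #16, #17, #19; alternates → #21, #22, #24.
So seat 8 is #19.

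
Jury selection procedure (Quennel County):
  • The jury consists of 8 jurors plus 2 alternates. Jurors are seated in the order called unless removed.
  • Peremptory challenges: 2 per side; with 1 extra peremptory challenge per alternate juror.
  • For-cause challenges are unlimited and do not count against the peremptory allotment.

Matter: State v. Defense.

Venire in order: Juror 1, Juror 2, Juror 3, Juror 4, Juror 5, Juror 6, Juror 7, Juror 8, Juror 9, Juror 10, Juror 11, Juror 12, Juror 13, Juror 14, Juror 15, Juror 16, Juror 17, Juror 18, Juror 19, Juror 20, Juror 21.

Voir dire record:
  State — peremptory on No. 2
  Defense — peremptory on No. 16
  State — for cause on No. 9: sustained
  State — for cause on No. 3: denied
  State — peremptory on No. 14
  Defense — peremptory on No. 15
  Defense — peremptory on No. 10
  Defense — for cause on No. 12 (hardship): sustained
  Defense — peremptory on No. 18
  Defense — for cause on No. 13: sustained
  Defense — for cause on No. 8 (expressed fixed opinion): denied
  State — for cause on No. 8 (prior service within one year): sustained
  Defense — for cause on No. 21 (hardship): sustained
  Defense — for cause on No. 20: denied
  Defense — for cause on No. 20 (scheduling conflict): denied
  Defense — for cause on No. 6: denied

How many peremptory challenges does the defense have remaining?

Defense allotment: 2 base + 1 × 2 alternates = 4.
Defense peremptories used: #16, #15, #10, #18 — 4 (for-cause on #12, #13, #8, #21, #20, #20, #6 don't count).
Remaining: 4 − 4 = 0.

0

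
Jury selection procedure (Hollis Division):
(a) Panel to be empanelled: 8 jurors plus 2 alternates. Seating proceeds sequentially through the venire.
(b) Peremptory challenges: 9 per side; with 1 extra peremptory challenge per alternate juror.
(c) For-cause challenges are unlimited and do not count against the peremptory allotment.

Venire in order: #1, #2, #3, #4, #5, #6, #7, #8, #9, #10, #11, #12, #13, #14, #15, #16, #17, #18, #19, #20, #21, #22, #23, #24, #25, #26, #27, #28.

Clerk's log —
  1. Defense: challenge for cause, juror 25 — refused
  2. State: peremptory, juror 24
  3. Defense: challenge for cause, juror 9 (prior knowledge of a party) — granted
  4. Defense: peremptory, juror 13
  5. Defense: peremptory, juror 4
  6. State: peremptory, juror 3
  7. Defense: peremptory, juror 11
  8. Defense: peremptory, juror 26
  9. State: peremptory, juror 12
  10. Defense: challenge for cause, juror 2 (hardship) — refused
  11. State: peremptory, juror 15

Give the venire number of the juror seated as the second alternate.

17

Removed: #3, #4, #9, #11, #12, #13, #15, #24, #26. (#2, #25 stay — for-cause denied.)
Filling seats in venire order through position 10: #1, #2, #5, #6, #7, #8, #10, #14, #16, #17.
So alternate 2 is #17.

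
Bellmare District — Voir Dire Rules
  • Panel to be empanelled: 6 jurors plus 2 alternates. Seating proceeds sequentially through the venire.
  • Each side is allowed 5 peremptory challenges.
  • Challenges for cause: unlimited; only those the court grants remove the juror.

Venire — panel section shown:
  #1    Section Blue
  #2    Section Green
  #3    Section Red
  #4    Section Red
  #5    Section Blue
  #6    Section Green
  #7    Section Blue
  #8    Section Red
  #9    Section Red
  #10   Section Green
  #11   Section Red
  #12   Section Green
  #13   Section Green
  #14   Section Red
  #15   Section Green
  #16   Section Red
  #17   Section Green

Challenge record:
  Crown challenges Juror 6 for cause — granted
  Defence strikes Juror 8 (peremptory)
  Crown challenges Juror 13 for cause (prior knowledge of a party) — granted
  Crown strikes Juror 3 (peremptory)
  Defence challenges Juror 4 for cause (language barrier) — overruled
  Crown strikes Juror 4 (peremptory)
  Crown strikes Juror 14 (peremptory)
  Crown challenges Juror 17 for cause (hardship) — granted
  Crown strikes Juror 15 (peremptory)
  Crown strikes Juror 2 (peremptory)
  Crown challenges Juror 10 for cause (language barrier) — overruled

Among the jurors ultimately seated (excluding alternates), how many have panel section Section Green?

1

Removed: #2, #3, #4, #6, #8, #13, #14, #15, #17.
Seated jurors 1–6: #1, #5, #7, #9, #10, #11 (alternates #12, #16 not counted).
Of those, in Section Green: #10 → 1.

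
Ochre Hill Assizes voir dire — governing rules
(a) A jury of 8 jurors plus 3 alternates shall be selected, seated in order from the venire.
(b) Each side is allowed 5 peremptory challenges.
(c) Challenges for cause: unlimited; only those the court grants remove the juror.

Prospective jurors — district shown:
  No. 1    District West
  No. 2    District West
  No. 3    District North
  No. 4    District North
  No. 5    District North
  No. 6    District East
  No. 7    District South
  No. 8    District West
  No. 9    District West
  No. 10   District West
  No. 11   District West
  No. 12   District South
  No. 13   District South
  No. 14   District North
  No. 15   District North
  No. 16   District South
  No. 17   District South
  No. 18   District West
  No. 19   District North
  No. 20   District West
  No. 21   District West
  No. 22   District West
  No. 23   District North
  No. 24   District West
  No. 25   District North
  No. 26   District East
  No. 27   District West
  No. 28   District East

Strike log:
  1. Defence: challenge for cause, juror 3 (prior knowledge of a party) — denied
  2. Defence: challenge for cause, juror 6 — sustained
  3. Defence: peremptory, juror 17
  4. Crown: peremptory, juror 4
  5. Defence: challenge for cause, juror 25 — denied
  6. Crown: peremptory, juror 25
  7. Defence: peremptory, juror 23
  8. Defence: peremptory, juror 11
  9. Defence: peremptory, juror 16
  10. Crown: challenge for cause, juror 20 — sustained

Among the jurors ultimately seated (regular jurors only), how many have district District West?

5

Removed: #4, #6, #11, #16, #17, #20, #23, #25.
Seated jurors 1–8: #1, #2, #3, #5, #7, #8, #9, #10 (alternates #12, #13, #14 not counted).
Of those, in District West: #1, #2, #8, #9, #10 → 5.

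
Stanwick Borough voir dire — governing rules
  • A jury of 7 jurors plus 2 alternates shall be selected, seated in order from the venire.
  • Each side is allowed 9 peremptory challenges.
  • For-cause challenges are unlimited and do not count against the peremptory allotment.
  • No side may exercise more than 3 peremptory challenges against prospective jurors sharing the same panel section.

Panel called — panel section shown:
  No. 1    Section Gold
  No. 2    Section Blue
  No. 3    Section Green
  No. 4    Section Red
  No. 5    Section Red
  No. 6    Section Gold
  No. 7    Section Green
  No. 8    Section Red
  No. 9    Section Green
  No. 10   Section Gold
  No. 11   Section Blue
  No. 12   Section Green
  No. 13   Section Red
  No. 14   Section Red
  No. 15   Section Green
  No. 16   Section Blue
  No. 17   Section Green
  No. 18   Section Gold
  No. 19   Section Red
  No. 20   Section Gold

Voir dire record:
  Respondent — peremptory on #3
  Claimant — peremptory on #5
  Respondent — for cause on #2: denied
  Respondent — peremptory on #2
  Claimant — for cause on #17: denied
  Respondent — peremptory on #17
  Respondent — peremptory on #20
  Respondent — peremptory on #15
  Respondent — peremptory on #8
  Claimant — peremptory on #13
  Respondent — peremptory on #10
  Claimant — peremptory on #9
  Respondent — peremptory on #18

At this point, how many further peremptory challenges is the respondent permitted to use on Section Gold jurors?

Respondent peremptories so far: #3, #2, #17, #20, #15, #8, #10, #18 — 8 of 9 used, 1 left overall.
Against Section Gold: #20, #10, #18 — 3 used; per-section cap 3 leaves 0.
Binding limit: min(1, 0) = 0.

0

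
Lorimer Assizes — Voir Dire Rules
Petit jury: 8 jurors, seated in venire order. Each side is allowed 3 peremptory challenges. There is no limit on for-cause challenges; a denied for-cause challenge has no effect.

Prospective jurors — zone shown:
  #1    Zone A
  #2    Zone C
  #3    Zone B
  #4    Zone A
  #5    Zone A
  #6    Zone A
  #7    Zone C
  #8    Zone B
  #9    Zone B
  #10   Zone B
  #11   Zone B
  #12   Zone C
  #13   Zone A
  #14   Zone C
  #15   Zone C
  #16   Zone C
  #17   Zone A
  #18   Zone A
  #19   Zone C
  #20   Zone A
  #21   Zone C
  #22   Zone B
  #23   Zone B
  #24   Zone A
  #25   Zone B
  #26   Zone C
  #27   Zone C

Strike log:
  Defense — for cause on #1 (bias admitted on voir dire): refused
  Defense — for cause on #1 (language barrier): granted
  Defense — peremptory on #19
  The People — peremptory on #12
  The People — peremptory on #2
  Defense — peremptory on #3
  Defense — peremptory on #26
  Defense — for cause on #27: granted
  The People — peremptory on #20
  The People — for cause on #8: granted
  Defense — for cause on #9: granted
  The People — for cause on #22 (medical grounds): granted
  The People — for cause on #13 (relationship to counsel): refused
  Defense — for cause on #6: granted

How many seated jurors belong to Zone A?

3

Removed: #1, #2, #3, #6, #8, #9, #12, #19, #20, #22, #26, #27.
Seated jurors 1–8: #4, #5, #7, #10, #11, #13, #14, #15.
Of those, in Zone A: #4, #5, #13 → 3.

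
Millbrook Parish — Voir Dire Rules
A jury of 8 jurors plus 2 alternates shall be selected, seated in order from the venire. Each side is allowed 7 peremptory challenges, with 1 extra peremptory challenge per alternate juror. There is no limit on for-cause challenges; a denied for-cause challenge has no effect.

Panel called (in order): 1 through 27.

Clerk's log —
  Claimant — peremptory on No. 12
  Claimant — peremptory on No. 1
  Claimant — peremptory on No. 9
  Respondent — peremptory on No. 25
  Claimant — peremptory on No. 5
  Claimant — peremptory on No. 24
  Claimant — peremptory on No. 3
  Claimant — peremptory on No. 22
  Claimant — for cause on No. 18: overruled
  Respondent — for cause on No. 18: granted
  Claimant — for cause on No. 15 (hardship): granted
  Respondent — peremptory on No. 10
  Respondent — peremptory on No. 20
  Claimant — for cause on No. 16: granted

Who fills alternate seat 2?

Removed: #1, #3, #5, #9, #10, #12, #15, #16, #18, #20, #22, #24, #25.
Seating in order: seats 1–8 → #2, #4, #6, #7, #8, #11, #13, #14; alternates → #17, #19.
So alternate 2 is #19.

19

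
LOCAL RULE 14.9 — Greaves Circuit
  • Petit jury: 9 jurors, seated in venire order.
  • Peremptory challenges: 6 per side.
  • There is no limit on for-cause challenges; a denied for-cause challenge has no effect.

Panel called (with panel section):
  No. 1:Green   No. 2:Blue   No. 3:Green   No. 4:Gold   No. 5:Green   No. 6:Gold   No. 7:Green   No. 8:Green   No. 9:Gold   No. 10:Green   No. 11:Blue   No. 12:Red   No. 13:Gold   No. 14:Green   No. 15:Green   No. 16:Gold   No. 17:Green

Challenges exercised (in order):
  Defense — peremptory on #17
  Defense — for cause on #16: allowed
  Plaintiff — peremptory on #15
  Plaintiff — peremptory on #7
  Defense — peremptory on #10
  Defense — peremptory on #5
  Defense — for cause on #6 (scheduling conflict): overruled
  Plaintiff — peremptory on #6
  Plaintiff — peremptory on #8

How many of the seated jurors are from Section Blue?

Removed: #5, #6, #7, #8, #10, #15, #16, #17.
Seated jurors 1–9: #1, #2, #3, #4, #9, #11, #12, #13, #14.
Of those, in Section Blue: #2, #11 → 2.

2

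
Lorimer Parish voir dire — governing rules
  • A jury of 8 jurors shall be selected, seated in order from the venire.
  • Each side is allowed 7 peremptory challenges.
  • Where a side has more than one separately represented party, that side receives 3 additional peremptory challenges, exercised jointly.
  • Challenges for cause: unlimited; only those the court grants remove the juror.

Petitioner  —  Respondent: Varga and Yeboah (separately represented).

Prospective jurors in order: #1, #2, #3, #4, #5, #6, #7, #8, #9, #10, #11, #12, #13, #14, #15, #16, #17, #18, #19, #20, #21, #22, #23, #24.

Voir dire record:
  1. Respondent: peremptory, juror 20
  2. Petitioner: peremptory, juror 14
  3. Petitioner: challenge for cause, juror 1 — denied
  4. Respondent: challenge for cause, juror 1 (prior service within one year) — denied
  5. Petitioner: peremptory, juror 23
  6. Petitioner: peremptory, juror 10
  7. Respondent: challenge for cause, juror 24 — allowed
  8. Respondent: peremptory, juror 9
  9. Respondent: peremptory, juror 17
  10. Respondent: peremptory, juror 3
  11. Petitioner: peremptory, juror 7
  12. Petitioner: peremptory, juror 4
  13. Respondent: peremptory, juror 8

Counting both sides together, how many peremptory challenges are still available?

7

Petitioner allotment: 7. Respondent allotment: 7 base + 3 multi-party = 10.
Petitioner peremptories used: #14, #23, #10, #7, #4 — 5 (the for-cause on #1 doesn't count).
Respondent peremptories used: #20, #9, #17, #3, #8 — 5 (for-cause on #1, #24 don't count).
Remaining: (7 − 5) + (10 − 5) = 7.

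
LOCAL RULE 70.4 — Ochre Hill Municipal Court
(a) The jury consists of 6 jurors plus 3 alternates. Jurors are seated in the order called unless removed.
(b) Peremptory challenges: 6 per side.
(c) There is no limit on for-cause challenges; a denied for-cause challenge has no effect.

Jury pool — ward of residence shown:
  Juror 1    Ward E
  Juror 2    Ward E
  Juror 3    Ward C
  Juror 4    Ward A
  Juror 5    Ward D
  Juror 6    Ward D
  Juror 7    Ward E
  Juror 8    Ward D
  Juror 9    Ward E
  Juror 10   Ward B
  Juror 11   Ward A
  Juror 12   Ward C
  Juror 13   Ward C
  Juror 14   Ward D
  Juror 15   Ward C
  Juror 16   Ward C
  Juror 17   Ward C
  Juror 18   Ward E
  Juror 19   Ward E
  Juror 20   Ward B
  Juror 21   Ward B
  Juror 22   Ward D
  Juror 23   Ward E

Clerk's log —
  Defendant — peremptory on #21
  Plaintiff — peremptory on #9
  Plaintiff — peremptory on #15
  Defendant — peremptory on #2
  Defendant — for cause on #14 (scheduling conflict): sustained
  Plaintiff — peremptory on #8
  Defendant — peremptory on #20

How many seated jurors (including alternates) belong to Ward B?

Removed: #2, #8, #9, #14, #15, #20, #21.
Seated (9 incl. alternates): #1, #3, #4, #5, #6, #7, #10, #11, #12.
Of those, in Ward B: #10 → 1.

1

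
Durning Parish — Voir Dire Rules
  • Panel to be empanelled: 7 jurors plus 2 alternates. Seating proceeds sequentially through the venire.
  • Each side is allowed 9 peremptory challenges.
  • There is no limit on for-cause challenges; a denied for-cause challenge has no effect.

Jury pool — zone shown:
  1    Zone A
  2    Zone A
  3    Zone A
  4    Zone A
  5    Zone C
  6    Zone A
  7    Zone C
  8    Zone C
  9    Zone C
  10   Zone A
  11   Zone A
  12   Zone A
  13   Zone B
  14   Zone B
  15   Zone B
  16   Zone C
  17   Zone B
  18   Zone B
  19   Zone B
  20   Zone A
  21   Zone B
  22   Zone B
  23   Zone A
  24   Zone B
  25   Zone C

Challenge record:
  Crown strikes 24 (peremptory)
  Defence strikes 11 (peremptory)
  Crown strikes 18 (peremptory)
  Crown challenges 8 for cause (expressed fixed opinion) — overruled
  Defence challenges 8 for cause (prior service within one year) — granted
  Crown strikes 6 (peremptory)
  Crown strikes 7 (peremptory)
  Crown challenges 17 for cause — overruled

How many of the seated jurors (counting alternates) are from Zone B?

Removed: #6, #7, #8, #11, #18, #24.
Seated (9 incl. alternates): #1, #2, #3, #4, #5, #9, #10, #12, #13.
Of those, in Zone B: #13 → 1.

1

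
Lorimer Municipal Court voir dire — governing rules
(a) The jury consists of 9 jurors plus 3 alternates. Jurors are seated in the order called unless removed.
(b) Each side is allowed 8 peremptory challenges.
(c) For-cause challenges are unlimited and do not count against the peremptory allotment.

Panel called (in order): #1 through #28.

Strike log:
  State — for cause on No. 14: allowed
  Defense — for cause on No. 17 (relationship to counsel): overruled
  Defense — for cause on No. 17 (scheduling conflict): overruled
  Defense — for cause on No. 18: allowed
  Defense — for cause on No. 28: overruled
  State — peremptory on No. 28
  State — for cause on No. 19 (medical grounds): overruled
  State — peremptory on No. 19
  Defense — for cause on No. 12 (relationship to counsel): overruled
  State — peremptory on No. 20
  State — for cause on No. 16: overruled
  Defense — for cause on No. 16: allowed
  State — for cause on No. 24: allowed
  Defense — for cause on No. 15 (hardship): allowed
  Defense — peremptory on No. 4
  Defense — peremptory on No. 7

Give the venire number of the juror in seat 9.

11

Removed: #4, #7, #14, #15, #16, #18, #19, #20, #24, #28. (#12, #17 stay — for-cause denied.)
Seating in order: seats 1–9 → #1, #2, #3, #5, #6, #8, #9, #10, #11; alternates → #12, #13, #17.
So seat 9 is #11.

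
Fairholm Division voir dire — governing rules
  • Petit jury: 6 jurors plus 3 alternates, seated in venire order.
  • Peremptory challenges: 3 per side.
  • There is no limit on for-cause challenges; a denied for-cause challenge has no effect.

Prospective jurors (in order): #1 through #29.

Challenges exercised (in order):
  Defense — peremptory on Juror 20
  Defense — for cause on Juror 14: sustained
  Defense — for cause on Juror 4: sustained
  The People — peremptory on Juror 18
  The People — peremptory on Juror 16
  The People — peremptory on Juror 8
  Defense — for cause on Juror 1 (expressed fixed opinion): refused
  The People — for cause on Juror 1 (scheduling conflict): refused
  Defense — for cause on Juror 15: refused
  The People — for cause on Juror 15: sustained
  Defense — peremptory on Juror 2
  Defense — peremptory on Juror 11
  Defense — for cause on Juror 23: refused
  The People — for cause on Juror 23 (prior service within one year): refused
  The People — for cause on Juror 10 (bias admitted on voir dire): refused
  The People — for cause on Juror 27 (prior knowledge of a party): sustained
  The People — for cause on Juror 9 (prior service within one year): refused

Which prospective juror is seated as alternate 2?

Removed: #2, #4, #8, #11, #14, #15, #16, #18, #20, #27. (#1, #9, #10, #23 stay — for-cause denied.)
Filling seats in venire order through position 8: #1, #3, #5, #6, #7, #9, #10, #12.
So alternate 2 is #12.

12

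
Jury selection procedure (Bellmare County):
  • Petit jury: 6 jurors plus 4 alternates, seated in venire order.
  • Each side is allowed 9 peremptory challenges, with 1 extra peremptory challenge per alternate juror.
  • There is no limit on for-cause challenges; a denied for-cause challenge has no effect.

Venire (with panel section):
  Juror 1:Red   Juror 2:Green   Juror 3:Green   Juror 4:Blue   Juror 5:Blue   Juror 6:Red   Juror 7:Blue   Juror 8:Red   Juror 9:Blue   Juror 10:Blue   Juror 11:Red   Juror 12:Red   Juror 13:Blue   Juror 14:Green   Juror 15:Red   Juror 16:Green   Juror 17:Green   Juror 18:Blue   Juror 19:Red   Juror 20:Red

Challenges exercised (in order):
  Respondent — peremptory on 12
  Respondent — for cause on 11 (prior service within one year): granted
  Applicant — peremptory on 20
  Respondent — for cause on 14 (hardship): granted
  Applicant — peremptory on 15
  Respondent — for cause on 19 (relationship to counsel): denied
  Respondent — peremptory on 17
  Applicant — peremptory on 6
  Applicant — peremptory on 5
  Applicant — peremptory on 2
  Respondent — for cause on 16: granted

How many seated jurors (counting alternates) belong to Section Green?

1

Removed: #2, #5, #6, #11, #12, #14, #15, #16, #17, #20.
Seated (10 incl. alternates): #1, #3, #4, #7, #8, #9, #10, #13, #18, #19.
Of those, in Section Green: #3 → 1.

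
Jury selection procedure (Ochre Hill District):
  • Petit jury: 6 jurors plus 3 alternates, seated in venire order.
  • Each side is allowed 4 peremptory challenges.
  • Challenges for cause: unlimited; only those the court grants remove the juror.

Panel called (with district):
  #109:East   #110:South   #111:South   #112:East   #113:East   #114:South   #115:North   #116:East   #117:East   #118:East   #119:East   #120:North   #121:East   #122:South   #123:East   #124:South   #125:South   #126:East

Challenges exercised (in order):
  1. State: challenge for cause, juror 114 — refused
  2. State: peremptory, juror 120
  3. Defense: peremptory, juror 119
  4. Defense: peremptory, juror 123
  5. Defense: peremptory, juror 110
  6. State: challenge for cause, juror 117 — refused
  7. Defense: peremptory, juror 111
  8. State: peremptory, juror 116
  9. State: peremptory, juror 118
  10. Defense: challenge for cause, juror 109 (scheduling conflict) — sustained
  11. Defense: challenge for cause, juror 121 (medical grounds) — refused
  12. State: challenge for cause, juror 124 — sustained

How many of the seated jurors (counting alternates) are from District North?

1

Removed: #109, #110, #111, #116, #118, #119, #120, #123, #124.
Seated (9 incl. alternates): #112, #113, #114, #115, #117, #121, #122, #125, #126.
Of those, in District North: #115 → 1.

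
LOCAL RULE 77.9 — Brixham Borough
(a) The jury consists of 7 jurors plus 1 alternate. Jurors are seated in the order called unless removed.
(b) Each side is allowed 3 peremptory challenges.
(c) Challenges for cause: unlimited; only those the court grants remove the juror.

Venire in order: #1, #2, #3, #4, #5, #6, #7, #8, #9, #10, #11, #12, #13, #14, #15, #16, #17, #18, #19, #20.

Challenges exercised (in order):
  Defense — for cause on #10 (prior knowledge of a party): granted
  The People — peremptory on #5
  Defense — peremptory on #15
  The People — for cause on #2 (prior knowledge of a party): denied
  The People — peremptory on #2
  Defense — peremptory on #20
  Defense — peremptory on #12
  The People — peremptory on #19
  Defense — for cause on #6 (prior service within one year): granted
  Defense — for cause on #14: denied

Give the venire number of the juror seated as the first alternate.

Removed: #2, #5, #6, #10, #12, #15, #19, #20. (#14 stays — for-cause denied.)
Filling seats in venire order through position 8: #1, #3, #4, #7, #8, #9, #11, #13.
So alternate 1 is #13.

13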